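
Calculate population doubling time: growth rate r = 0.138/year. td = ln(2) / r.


td = ln(2) / 0.138 = 0.693147 / 0.138 = 5.02280 ≈ 5.0 years

5.0 years


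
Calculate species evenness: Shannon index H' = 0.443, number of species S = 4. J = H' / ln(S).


ln(4) = 1.38629
J = H' / ln(S) = 0.443 / 1.38629 = 0.319558 ≈ 0.3196

0.3196


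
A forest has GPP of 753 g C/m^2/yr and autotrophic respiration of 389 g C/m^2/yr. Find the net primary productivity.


NPP = GPP - Ra = 753 - 389 = 364 g C/m^2/yr

364 g C/m^2/yr


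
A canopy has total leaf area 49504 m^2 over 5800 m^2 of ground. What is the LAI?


LAI = 49504 / 5800 = 8.5352 ≈ 8.54

8.54


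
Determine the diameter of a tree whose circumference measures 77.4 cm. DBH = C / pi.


DBH = C / pi = 77.4 / 3.141593 = 24.6372 ≈ 24.64 cm

24.64 cm


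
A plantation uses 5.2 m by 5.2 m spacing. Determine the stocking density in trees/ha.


N = 10000 / 5.2^2 = 10000 / 27.04 = 369.822 ≈ 370 trees/ha

370 trees/ha


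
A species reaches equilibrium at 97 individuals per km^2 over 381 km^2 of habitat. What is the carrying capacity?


K = 97 * 381 = 36957 individuals

36957 individuals


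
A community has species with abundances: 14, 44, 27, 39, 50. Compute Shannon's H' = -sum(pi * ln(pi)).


Total N = 14 + 44 + 27 + 39 + 50 = 174
Per-species terms:
  p = 14/174 = 0.080460; ln(p) = -2.519995; p*ln(p) = 0.080460 * (-2.519995) = -0.202759
  p = 44/174 = 0.252874; ln(p) = -1.374864; p*ln(p) = 0.252874 * (-1.374864) = -0.347667
  p = 27/174 = 0.155172; ln(p) = -1.863221; p*ln(p) = 0.155172 * (-1.863221) = -0.289120
  p = 39/174 = 0.224138; ln(p) = -1.495493; p*ln(p) = 0.224138 * (-1.495493) = -0.335197
  p = 50/174 = 0.287356; ln(p) = -1.247033; p*ln(p) = 0.287356 * (-1.247033) = -0.358342
sum(p*ln(p)) = (-0.202759) + (-0.347667) + (-0.289120) + (-0.335197) + (-0.358342) = -1.533085
H' = -(-1.533085) = 1.533085 ≈ 1.5331

1.5331


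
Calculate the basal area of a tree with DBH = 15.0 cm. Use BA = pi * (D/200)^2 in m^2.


D/200 = 15.0/200 = 0.075 m
(D/200)^2 = 0.075^2 = 0.005625
BA = 3.141593 * 0.005625 = 0.0176715 ≈ 0.0177 m^2

0.0177 m^2


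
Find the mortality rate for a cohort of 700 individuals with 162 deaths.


Mortality rate = 162 / 700 = 0.231429 ≈ 0.2314

0.2314


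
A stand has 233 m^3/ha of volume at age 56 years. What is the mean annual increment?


MAI = 233 / 56 = 4.1607 ≈ 4.16 m^3/ha/yr

4.16 m^3/ha/yr


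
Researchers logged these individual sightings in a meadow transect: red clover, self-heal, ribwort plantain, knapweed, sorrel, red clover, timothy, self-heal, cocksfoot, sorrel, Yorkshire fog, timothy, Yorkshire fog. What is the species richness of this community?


Total individuals logged = 13
Distinct species (count of individuals): red clover (2), self-heal (2), ribwort plantain (1), knapweed (1), sorrel (2), timothy (2), cocksfoot (1), Yorkshire fog (2)
Species richness = number of distinct species = 8

8


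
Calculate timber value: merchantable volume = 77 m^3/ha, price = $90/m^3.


Value = 77 * 90 = $6930/ha

$6930/ha


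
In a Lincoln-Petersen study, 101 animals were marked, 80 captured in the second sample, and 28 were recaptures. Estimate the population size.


N = M * C / R = 101 * 80 / 28 = 8080 / 28 = 288.57 ≈ 289

289 individuals


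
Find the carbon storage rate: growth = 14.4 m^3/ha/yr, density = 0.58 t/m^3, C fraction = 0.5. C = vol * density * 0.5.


C = 14.4 * 0.58 * 0.5 = 4.176 ≈ 4.18 t C/ha/yr

4.18 t C/ha/yr


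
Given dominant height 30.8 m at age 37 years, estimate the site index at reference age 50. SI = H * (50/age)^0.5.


50/37 = 1.35135
(1.35135)^0.5 = 1.16248
SI = 30.8 * 1.16248 = 35.8044 ≈ 35.8 m

35.8 m


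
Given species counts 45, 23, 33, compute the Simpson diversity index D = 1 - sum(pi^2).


Total N = 45 + 23 + 33 = 101
Per-species terms:
  p = 45/101 = 0.445545; p^2 = 0.445545^2 = 0.198510
  p = 23/101 = 0.227723; p^2 = 0.227723^2 = 0.051858
  p = 33/101 = 0.326733; p^2 = 0.326733^2 = 0.106754
sum(p^2) = 0.198510 + 0.051858 + 0.106754 = 0.357122
D = 1 - 0.357122 = 0.642878 ≈ 0.6429

0.6429


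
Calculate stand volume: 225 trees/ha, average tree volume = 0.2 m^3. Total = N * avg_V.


V_stand = 225 * 0.2 = 45.0 m^3/ha

45.0 m^3/ha


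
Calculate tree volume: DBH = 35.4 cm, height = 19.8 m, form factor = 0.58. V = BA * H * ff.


(D/200)^2 = (35.4/200)^2 = 0.177^2 = 0.031329
BA = 3.141593 * 0.031329 = 0.0984230 m^2
V = 0.0984230 * 19.8 * 0.58 = 1.13029 ≈ 1.130 m^3

1.130 m^3


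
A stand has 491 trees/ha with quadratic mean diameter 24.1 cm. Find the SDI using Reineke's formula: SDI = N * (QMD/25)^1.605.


QMD/25 = 24.1/25 = 0.964
(0.964)^1.605 = exp(1.605 * ln(0.964)) = exp(1.605 * (-0.0366640)) = exp(-0.0588457) = 0.942852
SDI = 491 * 0.942852 = 462.940 ≈ 463

463


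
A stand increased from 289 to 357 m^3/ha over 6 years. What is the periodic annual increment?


PAI = (V2 - V1) / period = (357 - 289) / 6 = 68 / 6 = 11.3333 ≈ 11.33 m^3/ha/yr

11.33 m^3/ha/yr


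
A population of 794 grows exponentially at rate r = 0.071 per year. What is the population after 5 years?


r*t = 0.071 * 5 = 0.355
exp(0.355) = 1.42618
N = 794 * 1.42618 = 1132.39 ≈ 1132

1132


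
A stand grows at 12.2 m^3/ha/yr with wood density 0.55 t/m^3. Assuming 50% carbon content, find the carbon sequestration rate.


C = 12.2 * 0.55 * 0.5 = 3.355 ≈ 3.36 t C/ha/yr

3.36 t C/ha/yr


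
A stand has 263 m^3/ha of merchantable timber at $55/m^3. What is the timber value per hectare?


Value = 263 * 55 = $14465/ha

$14465/ha


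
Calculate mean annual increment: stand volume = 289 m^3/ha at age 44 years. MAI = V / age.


MAI = 289 / 44 = 6.5682 ≈ 6.57 m^3/ha/yr

6.57 m^3/ha/yr


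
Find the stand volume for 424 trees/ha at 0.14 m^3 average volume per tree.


V_stand = 424 * 0.14 = 59.36 ≈ 59.4 m^3/ha

59.4 m^3/ha


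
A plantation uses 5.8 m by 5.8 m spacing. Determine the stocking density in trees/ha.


N = 10000 / 5.8^2 = 10000 / 33.64 = 297.265 ≈ 297 trees/ha

297 trees/ha


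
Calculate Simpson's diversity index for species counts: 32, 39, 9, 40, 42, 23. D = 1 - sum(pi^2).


Total N = 32 + 39 + 9 + 40 + 42 + 23 = 185
Per-species terms:
  p = 32/185 = 0.172973; p^2 = 0.172973^2 = 0.029920
  p = 39/185 = 0.210811; p^2 = 0.210811^2 = 0.044441
  p = 9/185 = 0.048649; p^2 = 0.048649^2 = 0.002367
  p = 40/185 = 0.216216; p^2 = 0.216216^2 = 0.046749
  p = 42/185 = 0.227027; p^2 = 0.227027^2 = 0.051541
  p = 23/185 = 0.124324; p^2 = 0.124324^2 = 0.015456
sum(p^2) = 0.029920 + 0.044441 + 0.002367 + 0.046749 + 0.051541 + 0.015456 = 0.190474
D = 1 - 0.190474 = 0.809526 ≈ 0.8095

0.8095


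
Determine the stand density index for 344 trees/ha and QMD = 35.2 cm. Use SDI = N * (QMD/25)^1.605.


QMD/25 = 35.2/25 = 1.408
(1.408)^1.605 = exp(1.605 * ln(1.408)) = exp(1.605 * 0.342170) = exp(0.549183) = 1.73184
SDI = 344 * 1.73184 = 595.753 ≈ 596

596


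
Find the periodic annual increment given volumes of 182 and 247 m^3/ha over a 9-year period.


PAI = (V2 - V1) / period = (247 - 182) / 9 = 65 / 9 = 7.2222 ≈ 7.22 m^3/ha/yr

7.22 m^3/ha/yr


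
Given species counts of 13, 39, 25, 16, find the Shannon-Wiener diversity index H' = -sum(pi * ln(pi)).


Total N = 13 + 39 + 25 + 16 = 93
Per-species terms:
  p = 13/93 = 0.139785; ln(p) = -1.967650; p*ln(p) = 0.139785 * (-1.967650) = -0.275048
  p = 39/93 = 0.419355; ln(p) = -0.869037; p*ln(p) = 0.419355 * (-0.869037) = -0.364435
  p = 25/93 = 0.268817; ln(p) = -1.313724; p*ln(p) = 0.268817 * (-1.313724) = -0.353151
  p = 16/93 = 0.172043; ln(p) = -1.760011; p*ln(p) = 0.172043 * (-1.760011) = -0.302798
sum(p*ln(p)) = (-0.275048) + (-0.364435) + (-0.353151) + (-0.302798) = -1.295432
H' = -(-1.295432) = 1.295432 ≈ 1.2954

1.2954


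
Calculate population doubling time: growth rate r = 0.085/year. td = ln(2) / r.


td = ln(2) / 0.085 = 0.693147 / 0.085 = 8.15467 ≈ 8.2 years

8.2 years


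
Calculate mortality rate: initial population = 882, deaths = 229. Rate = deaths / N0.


Mortality rate = 229 / 882 = 0.259637 ≈ 0.2596

0.2596


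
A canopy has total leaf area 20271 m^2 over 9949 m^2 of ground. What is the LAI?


LAI = 20271 / 9949 = 2.0375 ≈ 2.04

2.04


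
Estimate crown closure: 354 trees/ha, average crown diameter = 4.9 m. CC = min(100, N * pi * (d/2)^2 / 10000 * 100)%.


(d/2)^2 = (4.9/2)^2 = 2.45^2 = 6.0025
Crown area = 3.141593 * 6.0025 = 18.8574 m^2
N * area / 10000 * 100 = 354 * 18.8574 / 10000 * 100 = 66.7552
CC = min(100, 66.7552) = 66.7552 ≈ 66.8%

66.8%


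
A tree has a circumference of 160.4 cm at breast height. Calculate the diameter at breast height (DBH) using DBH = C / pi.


DBH = C / pi = 160.4 / 3.141593 = 51.0569 ≈ 51.06 cm

51.06 cm


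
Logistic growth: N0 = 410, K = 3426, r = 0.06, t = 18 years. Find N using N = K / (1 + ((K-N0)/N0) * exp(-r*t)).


(K - N0)/N0 = (3426 - 410)/410 = 3016/410 = 7.35610
r*t = 0.06 * 18 = 1.08; exp(-1.08) = 0.339596
7.35610 * 0.339596 = 2.49810
1 + 2.49810 = 3.49810
N = 3426 / 3.49810 = 979.389 ≈ 979

979


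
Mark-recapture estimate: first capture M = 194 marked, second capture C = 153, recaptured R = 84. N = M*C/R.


N = M * C / R = 194 * 153 / 84 = 29682 / 84 = 353.36 ≈ 353

353 individuals


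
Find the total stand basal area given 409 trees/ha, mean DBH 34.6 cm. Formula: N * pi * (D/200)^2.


(D/200)^2 = (34.6/200)^2 = 0.173^2 = 0.029929
Individual BA = 3.141593 * 0.029929 = 0.0940247 m^2
Stand BA = 409 * 0.0940247 = 38.4561 ≈ 38.46 m^2/ha

38.46 m^2/ha


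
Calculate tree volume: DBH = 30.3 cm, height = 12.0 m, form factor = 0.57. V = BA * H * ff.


(D/200)^2 = (30.3/200)^2 = 0.1515^2 = 0.02295225
BA = 3.141593 * 0.02295225 = 0.0721066 m^2
V = 0.0721066 * 12.0 * 0.57 = 0.493209 ≈ 0.493 m^3

0.493 m^3


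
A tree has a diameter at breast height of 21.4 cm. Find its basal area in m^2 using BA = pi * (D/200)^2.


D/200 = 21.4/200 = 0.107 m
(D/200)^2 = 0.107^2 = 0.011449
BA = 3.141593 * 0.011449 = 0.0359681 ≈ 0.0360 m^2

0.0360 m^2


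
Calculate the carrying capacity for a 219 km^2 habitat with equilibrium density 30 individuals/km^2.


K = 30 * 219 = 6570 individuals

6570 individuals


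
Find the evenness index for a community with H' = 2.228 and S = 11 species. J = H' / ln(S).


ln(11) = 2.39790
J = H' / ln(S) = 2.228 / 2.39790 = 0.929146 ≈ 0.9291

0.9291


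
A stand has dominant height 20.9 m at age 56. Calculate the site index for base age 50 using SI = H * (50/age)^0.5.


50/56 = 0.892857
(0.892857)^0.5 = 0.944911
SI = 20.9 * 0.944911 = 19.7486 ≈ 19.7 m

19.7 m


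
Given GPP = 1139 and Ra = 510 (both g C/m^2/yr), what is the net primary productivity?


NPP = GPP - Ra = 1139 - 510 = 629 g C/m^2/yr

629 g C/m^2/yr


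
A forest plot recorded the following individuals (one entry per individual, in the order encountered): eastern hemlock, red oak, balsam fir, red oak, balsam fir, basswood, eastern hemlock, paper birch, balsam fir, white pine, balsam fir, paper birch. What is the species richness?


Total individuals logged = 12
Distinct species (count of individuals): eastern hemlock (2), red oak (2), balsam fir (4), basswood (1), paper birch (2), white pine (1)
Species richness = number of distinct species = 6

6


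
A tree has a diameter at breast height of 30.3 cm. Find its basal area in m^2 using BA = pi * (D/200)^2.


D/200 = 30.3/200 = 0.1515 m
(D/200)^2 = 0.1515^2 = 0.02295225
BA = 3.141593 * 0.02295225 = 0.0721066 ≈ 0.0721 m^2

0.0721 m^2


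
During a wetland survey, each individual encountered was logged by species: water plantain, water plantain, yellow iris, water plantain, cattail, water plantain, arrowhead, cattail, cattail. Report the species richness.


Total individuals logged = 9
Distinct species (count of individuals): water plantain (4), yellow iris (1), cattail (3), arrowhead (1)
Species richness = number of distinct species = 4

4


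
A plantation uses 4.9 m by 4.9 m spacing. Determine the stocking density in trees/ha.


N = 10000 / 4.9^2 = 10000 / 24.01 = 416.493 ≈ 416 trees/ha

416 trees/ha


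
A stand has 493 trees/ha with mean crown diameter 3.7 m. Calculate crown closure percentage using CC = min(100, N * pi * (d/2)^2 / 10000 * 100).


(d/2)^2 = (3.7/2)^2 = 1.85^2 = 3.4225
Crown area = 3.141593 * 3.4225 = 10.7521 m^2
N * area / 10000 * 100 = 493 * 10.7521 / 10000 * 100 = 53.0079
CC = min(100, 53.0079) = 53.0079 ≈ 53.0%

53.0%


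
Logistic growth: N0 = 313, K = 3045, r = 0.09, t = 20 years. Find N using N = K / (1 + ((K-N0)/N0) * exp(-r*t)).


(K - N0)/N0 = (3045 - 313)/313 = 2732/313 = 8.72843
r*t = 0.09 * 20 = 1.8; exp(-1.8) = 0.165299
8.72843 * 0.165299 = 1.44280
1 + 1.44280 = 2.44280
N = 3045 / 2.44280 = 1246.52 ≈ 1247

1247


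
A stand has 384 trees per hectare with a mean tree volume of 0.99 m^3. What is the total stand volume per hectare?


V_stand = 384 * 0.99 = 380.16 ≈ 380.2 m^3/ha

380.2 m^3/ha


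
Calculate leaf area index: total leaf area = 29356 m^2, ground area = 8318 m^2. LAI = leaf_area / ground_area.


LAI = 29356 / 8318 = 3.5292 ≈ 3.53

3.53


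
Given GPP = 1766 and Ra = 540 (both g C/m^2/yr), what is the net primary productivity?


NPP = GPP - Ra = 1766 - 540 = 1226 g C/m^2/yr

1226 g C/m^2/yr


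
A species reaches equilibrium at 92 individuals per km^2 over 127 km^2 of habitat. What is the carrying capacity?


K = 92 * 127 = 11684 individuals

11684 individuals


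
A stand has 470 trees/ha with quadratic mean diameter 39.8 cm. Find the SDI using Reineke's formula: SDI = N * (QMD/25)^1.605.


QMD/25 = 39.8/25 = 1.592
(1.592)^1.605 = exp(1.605 * ln(1.592)) = exp(1.605 * 0.464991) = exp(0.746311) = 2.10920
SDI = 470 * 2.10920 = 991.324 ≈ 991

991


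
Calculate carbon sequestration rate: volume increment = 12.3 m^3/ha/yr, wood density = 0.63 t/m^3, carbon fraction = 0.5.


C = 12.3 * 0.63 * 0.5 = 3.8745 ≈ 3.87 t C/ha/yr

3.87 t C/ha/yr


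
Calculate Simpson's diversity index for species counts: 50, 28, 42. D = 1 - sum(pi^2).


Total N = 50 + 28 + 42 = 120
Per-species terms:
  p = 50/120 = 0.416667; p^2 = 0.416667^2 = 0.173611
  p = 28/120 = 0.233333; p^2 = 0.233333^2 = 0.054444
  p = 42/120 = 0.350000; p^2 = 0.350000^2 = 0.122500
sum(p^2) = 0.173611 + 0.054444 + 0.122500 = 0.350555
D = 1 - 0.350555 = 0.649445 ≈ 0.6494

0.6494


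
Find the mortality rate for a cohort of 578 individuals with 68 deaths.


Mortality rate = 68 / 578 = 0.117647 ≈ 0.1176

0.1176


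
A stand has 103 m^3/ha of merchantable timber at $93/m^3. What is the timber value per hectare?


Value = 103 * 93 = $9579/ha

$9579/ha


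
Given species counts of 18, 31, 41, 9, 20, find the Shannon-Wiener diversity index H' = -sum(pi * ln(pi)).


Total N = 18 + 31 + 41 + 9 + 20 = 119
Per-species terms:
  p = 18/119 = 0.151261; ln(p) = -1.888748; p*ln(p) = 0.151261 * (-1.888748) = -0.285694
  p = 31/119 = 0.260504; ln(p) = -1.345137; p*ln(p) = 0.260504 * (-1.345137) = -0.350414
  p = 41/119 = 0.344538; ln(p) = -1.065551; p*ln(p) = 0.344538 * (-1.065551) = -0.367123
  p = 9/119 = 0.075630; ln(p) = -2.581902; p*ln(p) = 0.075630 * (-2.581902) = -0.195269
  p = 20/119 = 0.168067; ln(p) = -1.783393; p*ln(p) = 0.168067 * (-1.783393) = -0.299730
sum(p*ln(p)) = (-0.285694) + (-0.350414) + (-0.367123) + (-0.195269) + (-0.299730) = -1.498230
H' = -(-1.498230) = 1.498230 ≈ 1.4982

1.4982


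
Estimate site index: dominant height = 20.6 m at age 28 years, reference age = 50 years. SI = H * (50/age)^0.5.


50/28 = 1.78571
(1.78571)^0.5 = 1.33630
SI = 20.6 * 1.33630 = 27.5278 ≈ 27.5 m

27.5 m


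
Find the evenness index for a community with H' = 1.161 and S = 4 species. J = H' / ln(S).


ln(4) = 1.38629
J = H' / ln(S) = 1.161 / 1.38629 = 0.837487 ≈ 0.8375

0.8375


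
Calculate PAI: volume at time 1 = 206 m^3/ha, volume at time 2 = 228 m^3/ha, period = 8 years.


PAI = (V2 - V1) / period = (228 - 206) / 8 = 22 / 8 = 2.75 m^3/ha/yr

2.75 m^3/ha/yr


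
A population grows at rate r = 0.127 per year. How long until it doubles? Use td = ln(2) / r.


td = ln(2) / 0.127 = 0.693147 / 0.127 = 5.45785 ≈ 5.5 years

5.5 years


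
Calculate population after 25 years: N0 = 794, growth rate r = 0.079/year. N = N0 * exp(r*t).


r*t = 0.079 * 25 = 1.975
exp(1.975) = 7.20662
N = 794 * 7.20662 = 5722.06 ≈ 5722

5722


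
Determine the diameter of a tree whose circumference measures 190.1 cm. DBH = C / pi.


DBH = C / pi = 190.1 / 3.141593 = 60.5107 ≈ 60.51 cm

60.51 cm


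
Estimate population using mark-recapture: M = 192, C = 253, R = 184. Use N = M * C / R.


N = M * C / R = 192 * 253 / 184 = 48576 / 184 = 264

264 individuals


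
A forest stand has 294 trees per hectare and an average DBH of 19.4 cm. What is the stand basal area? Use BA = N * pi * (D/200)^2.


(D/200)^2 = (19.4/200)^2 = 0.097^2 = 0.009409
Individual BA = 3.141593 * 0.009409 = 0.0295592 m^2
Stand BA = 294 * 0.0295592 = 8.69040 ≈ 8.69 m^2/ha

8.69 m^2/ha


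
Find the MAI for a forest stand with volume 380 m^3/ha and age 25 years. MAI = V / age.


MAI = 380 / 25 = 15.20 m^3/ha/yr

15.20 m^3/ha/yr


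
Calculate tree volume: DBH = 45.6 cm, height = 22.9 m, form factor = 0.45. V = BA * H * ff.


(D/200)^2 = (45.6/200)^2 = 0.228^2 = 0.051984
BA = 3.141593 * 0.051984 = 0.163313 m^2
V = 0.163313 * 22.9 * 0.45 = 1.68294 ≈ 1.683 m^3

1.683 m^3


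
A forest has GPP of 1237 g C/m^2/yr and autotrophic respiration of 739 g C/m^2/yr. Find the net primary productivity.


NPP = GPP - Ra = 1237 - 739 = 498 g C/m^2/yr

498 g C/m^2/yr


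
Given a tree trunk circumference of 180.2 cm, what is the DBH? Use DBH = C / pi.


DBH = C / pi = 180.2 / 3.141593 = 57.3594 ≈ 57.36 cm

57.36 cm


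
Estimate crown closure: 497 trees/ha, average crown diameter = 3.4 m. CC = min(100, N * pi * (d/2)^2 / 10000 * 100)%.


(d/2)^2 = (3.4/2)^2 = 1.7^2 = 2.89
Crown area = 3.141593 * 2.89 = 9.07920 m^2
N * area / 10000 * 100 = 497 * 9.07920 / 10000 * 100 = 45.1236
CC = min(100, 45.1236) = 45.1236 ≈ 45.1%

45.1%


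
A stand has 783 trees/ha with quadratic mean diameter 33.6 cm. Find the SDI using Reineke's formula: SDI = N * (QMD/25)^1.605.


QMD/25 = 33.6/25 = 1.344
(1.344)^1.605 = exp(1.605 * ln(1.344)) = exp(1.605 * 0.295650) = exp(0.474518) = 1.60724
SDI = 783 * 1.60724 = 1258.47 ≈ 1258

1258


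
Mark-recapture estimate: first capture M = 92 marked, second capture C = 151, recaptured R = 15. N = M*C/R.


N = M * C / R = 92 * 151 / 15 = 13892 / 15 = 926.13 ≈ 926

926 individuals


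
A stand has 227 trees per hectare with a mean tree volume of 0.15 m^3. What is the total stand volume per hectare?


V_stand = 227 * 0.15 = 34.05 ≈ 34.1 m^3/ha

34.1 m^3/ha


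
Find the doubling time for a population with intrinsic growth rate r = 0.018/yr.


td = ln(2) / 0.018 = 0.693147 / 0.018 = 38.5082 ≈ 38.5 years

38.5 years


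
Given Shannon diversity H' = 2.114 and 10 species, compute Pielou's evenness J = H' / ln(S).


ln(10) = 2.30259
J = H' / ln(S) = 2.114 / 2.30259 = 0.918097 ≈ 0.9181

0.9181


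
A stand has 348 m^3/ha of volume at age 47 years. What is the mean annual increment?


MAI = 348 / 47 = 7.4043 ≈ 7.40 m^3/ha/yr

7.40 m^3/ha/yr


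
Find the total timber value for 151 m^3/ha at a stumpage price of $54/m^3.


Value = 151 * 54 = $8154/ha

$8154/ha


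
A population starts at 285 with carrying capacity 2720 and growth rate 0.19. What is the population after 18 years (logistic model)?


(K - N0)/N0 = (2720 - 285)/285 = 2435/285 = 8.54386
r*t = 0.19 * 18 = 3.42; exp(-3.42) = 0.0327124
8.54386 * 0.0327124 = 0.279490
1 + 0.279490 = 1.27949
N = 2720 / 1.27949 = 2125.85 ≈ 2126

2126


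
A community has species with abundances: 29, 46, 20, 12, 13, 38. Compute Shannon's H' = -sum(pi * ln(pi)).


Total N = 29 + 46 + 20 + 12 + 13 + 38 = 158
Per-species terms:
  p = 29/158 = 0.183544; ln(p) = -1.695301; p*ln(p) = 0.183544 * (-1.695301) = -0.311162
  p = 46/158 = 0.291139; ln(p) = -1.233954; p*ln(p) = 0.291139 * (-1.233954) = -0.359252
  p = 20/158 = 0.126582; ln(p) = -2.066865; p*ln(p) = 0.126582 * (-2.066865) = -0.261628
  p = 12/158 = 0.075949; ln(p) = -2.577693; p*ln(p) = 0.075949 * (-2.577693) = -0.195773
  p = 13/158 = 0.082278; ln(p) = -2.497652; p*ln(p) = 0.082278 * (-2.497652) = -0.205502
  p = 38/158 = 0.240506; ln(p) = -1.425010; p*ln(p) = 0.240506 * (-1.425010) = -0.342723
sum(p*ln(p)) = (-0.311162) + (-0.359252) + (-0.261628) + (-0.195773) + (-0.205502) + (-0.342723) = -1.676040
H' = -(-1.676040) = 1.676040 ≈ 1.6760

1.6760


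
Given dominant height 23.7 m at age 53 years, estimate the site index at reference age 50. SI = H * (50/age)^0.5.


50/53 = 0.943396
(0.943396)^0.5 = 0.971286
SI = 23.7 * 0.971286 = 23.0195 ≈ 23.0 m

23.0 m


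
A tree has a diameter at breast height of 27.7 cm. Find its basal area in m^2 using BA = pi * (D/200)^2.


D/200 = 27.7/200 = 0.1385 m
(D/200)^2 = 0.1385^2 = 0.01918225
BA = 3.141593 * 0.01918225 = 0.0602628 ≈ 0.0603 m^2

0.0603 m^2


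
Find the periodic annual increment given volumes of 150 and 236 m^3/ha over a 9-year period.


PAI = (V2 - V1) / period = (236 - 150) / 9 = 86 / 9 = 9.5556 ≈ 9.56 m^3/ha/yr

9.56 m^3/ha/yr


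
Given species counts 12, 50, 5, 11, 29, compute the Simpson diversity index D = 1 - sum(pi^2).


Total N = 12 + 50 + 5 + 11 + 29 = 107
Per-species terms:
  p = 12/107 = 0.112150; p^2 = 0.112150^2 = 0.012578
  p = 50/107 = 0.467290; p^2 = 0.467290^2 = 0.218360
  p = 5/107 = 0.046729; p^2 = 0.046729^2 = 0.002184
  p = 11/107 = 0.102804; p^2 = 0.102804^2 = 0.010569
  p = 29/107 = 0.271028; p^2 = 0.271028^2 = 0.073456
sum(p^2) = 0.012578 + 0.218360 + 0.002184 + 0.010569 + 0.073456 = 0.317147
D = 1 - 0.317147 = 0.682853 ≈ 0.6829

0.6829


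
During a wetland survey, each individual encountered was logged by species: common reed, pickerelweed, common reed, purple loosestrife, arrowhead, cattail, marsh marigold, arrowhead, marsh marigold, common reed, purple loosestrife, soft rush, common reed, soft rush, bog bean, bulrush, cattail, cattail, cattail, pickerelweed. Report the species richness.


Total individuals logged = 20
Distinct species (count of individuals): common reed (4), pickerelweed (2), purple loosestrife (2), arrowhead (2), cattail (4), marsh marigold (2), soft rush (2), bog bean (1), bulrush (1)
Species richness = number of distinct species = 9

9


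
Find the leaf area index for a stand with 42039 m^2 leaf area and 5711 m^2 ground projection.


LAI = 42039 / 5711 = 7.3611 ≈ 7.36

7.36


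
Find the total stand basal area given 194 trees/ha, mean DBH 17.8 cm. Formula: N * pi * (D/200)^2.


(D/200)^2 = (17.8/200)^2 = 0.089^2 = 0.007921
Individual BA = 3.141593 * 0.007921 = 0.0248846 m^2
Stand BA = 194 * 0.0248846 = 4.82761 ≈ 4.83 m^2/ha

4.83 m^2/ha


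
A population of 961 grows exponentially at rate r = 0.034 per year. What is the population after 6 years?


r*t = 0.034 * 6 = 0.204
exp(0.204) = 1.22630
N = 961 * 1.22630 = 1178.47 ≈ 1178

1178


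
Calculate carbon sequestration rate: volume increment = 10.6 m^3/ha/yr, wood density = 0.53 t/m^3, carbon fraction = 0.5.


C = 10.6 * 0.53 * 0.5 = 2.809 ≈ 2.81 t C/ha/yr

2.81 t C/ha/yr


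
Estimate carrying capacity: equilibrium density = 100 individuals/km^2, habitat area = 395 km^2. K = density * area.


K = 100 * 395 = 39500 individuals

39500 individuals


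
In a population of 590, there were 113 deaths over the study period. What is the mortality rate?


Mortality rate = 113 / 590 = 0.191525 ≈ 0.1915

0.1915


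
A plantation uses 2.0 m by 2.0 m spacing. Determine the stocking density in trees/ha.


N = 10000 / 2.0^2 = 10000 / 4 = 2500.00 ≈ 2500 trees/ha

2500 trees/ha


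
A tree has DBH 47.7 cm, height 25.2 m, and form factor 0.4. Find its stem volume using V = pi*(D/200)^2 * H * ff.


(D/200)^2 = (47.7/200)^2 = 0.2385^2 = 0.05688225
BA = 3.141593 * 0.05688225 = 0.178701 m^2
V = 0.178701 * 25.2 * 0.4 = 1.80131 ≈ 1.801 m^3

1.801 m^3


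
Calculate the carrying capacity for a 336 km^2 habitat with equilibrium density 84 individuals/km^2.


K = 84 * 336 = 28224 individuals

28224 individuals


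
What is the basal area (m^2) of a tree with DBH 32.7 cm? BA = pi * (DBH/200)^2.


D/200 = 32.7/200 = 0.1635 m
(D/200)^2 = 0.1635^2 = 0.02673225
BA = 3.141593 * 0.02673225 = 0.0839818 ≈ 0.0840 m^2

0.0840 m^2


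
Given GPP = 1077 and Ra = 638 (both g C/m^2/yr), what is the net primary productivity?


NPP = GPP - Ra = 1077 - 638 = 439 g C/m^2/yr

439 g C/m^2/yr


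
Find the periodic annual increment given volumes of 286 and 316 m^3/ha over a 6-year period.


PAI = (V2 - V1) / period = (316 - 286) / 6 = 30 / 6 = 5.00 m^3/ha/yr

5.00 m^3/ha/yr


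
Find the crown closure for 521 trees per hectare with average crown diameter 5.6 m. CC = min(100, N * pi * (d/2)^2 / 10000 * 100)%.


(d/2)^2 = (5.6/2)^2 = 2.8^2 = 7.84
Crown area = 3.141593 * 7.84 = 24.6301 m^2
N * area / 10000 * 100 = 521 * 24.6301 / 10000 * 100 = 128.323
CC = min(100, 128.323) = 100%

100%


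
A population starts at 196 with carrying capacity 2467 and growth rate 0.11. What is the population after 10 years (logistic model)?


(K - N0)/N0 = (2467 - 196)/196 = 2271/196 = 11.5867
r*t = 0.11 * 10 = 1.1; exp(-1.1) = 0.332871
11.5867 * 0.332871 = 3.85688
1 + 3.85688 = 4.85688
N = 2467 / 4.85688 = 507.939 ≈ 508

508


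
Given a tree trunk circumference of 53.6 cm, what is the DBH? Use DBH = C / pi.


DBH = C / pi = 53.6 / 3.141593 = 17.0614 ≈ 17.06 cm

17.06 cm


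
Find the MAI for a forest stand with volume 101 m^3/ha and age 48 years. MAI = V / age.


MAI = 101 / 48 = 2.1042 ≈ 2.10 m^3/ha/yr

2.10 m^3/ha/yr


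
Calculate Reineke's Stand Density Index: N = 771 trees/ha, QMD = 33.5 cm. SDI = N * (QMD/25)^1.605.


QMD/25 = 33.5/25 = 1.34
(1.34)^1.605 = exp(1.605 * ln(1.34)) = exp(1.605 * 0.292670) = exp(0.469735) = 1.59957
SDI = 771 * 1.59957 = 1233.27 ≈ 1233

1233


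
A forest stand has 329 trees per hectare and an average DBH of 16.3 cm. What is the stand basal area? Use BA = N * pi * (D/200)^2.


(D/200)^2 = (16.3/200)^2 = 0.0815^2 = 0.00664225
Individual BA = 3.141593 * 0.00664225 = 0.0208672 m^2
Stand BA = 329 * 0.0208672 = 6.86531 ≈ 6.87 m^2/ha

6.87 m^2/ha


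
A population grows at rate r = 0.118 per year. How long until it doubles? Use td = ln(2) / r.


td = ln(2) / 0.118 = 0.693147 / 0.118 = 5.87413 ≈ 5.9 years

5.9 years


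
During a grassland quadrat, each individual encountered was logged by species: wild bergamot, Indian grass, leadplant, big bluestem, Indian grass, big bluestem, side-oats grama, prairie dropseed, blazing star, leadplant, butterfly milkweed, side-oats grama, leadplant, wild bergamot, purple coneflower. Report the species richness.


Total individuals logged = 15
Distinct species (count of individuals): wild bergamot (2), Indian grass (2), leadplant (3), big bluestem (2), side-oats grama (2), prairie dropseed (1), blazing star (1), butterfly milkweed (1), purple coneflower (1)
Species richness = number of distinct species = 9

9


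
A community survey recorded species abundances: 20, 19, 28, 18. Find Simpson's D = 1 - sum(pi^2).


Total N = 20 + 19 + 28 + 18 = 85
Per-species terms:
  p = 20/85 = 0.235294; p^2 = 0.235294^2 = 0.055363
  p = 19/85 = 0.223529; p^2 = 0.223529^2 = 0.049965
  p = 28/85 = 0.329412; p^2 = 0.329412^2 = 0.108512
  p = 18/85 = 0.211765; p^2 = 0.211765^2 = 0.044844
sum(p^2) = 0.055363 + 0.049965 + 0.108512 + 0.044844 = 0.258684
D = 1 - 0.258684 = 0.741316 ≈ 0.7413

0.7413


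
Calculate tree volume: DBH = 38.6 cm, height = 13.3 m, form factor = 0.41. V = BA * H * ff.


(D/200)^2 = (38.6/200)^2 = 0.193^2 = 0.037249
BA = 3.141593 * 0.037249 = 0.117021 m^2
V = 0.117021 * 13.3 * 0.41 = 0.638116 ≈ 0.638 m^3

0.638 m^3


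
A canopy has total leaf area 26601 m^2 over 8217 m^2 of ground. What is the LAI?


LAI = 26601 / 8217 = 3.2373 ≈ 3.24

3.24


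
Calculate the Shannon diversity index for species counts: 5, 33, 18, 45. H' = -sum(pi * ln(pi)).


Total N = 5 + 33 + 18 + 45 = 101
Per-species terms:
  p = 5/101 = 0.049505; ln(p) = -3.005682; p*ln(p) = 0.049505 * (-3.005682) = -0.148796
  p = 33/101 = 0.326733; ln(p) = -1.118612; p*ln(p) = 0.326733 * (-1.118612) = -0.365487
  p = 18/101 = 0.178218; ln(p) = -1.724748; p*ln(p) = 0.178218 * (-1.724748) = -0.307381
  p = 45/101 = 0.445545; ln(p) = -0.808457; p*ln(p) = 0.445545 * (-0.808457) = -0.360204
sum(p*ln(p)) = (-0.148796) + (-0.365487) + (-0.307381) + (-0.360204) = -1.181868
H' = -(-1.181868) = 1.181868 ≈ 1.1819

1.1819


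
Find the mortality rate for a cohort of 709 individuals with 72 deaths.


Mortality rate = 72 / 709 = 0.101551 ≈ 0.1016

0.1016


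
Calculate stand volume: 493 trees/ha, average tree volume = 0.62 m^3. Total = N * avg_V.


V_stand = 493 * 0.62 = 305.66 ≈ 305.7 m^3/ha

305.7 m^3/ha


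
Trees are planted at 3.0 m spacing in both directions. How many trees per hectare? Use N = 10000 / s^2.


N = 10000 / 3.0^2 = 10000 / 9 = 1111.11 ≈ 1111 trees/ha

1111 trees/ha


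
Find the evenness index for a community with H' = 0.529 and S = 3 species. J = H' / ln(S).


ln(3) = 1.09861
J = H' / ln(S) = 0.529 / 1.09861 = 0.481518 ≈ 0.4815

0.4815


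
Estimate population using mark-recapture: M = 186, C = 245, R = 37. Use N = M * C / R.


N = M * C / R = 186 * 245 / 37 = 45570 / 37 = 1231.62 ≈ 1232

1232 individuals


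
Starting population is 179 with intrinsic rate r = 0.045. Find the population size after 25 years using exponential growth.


r*t = 0.045 * 25 = 1.125
exp(1.125) = 3.08022
N = 179 * 3.08022 = 551.359 ≈ 551

551


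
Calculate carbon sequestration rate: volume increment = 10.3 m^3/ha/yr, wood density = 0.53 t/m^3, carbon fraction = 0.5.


C = 10.3 * 0.53 * 0.5 = 2.7295 ≈ 2.73 t C/ha/yr

2.73 t C/ha/yr


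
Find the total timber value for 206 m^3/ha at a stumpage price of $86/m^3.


Value = 206 * 86 = $17716/ha

$17716/ha


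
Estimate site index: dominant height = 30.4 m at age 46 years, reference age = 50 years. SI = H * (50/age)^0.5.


50/46 = 1.08696
(1.08696)^0.5 = 1.04257
SI = 30.4 * 1.04257 = 31.6941 ≈ 31.7 m

31.7 m


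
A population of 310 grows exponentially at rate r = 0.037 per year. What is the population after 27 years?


r*t = 0.037 * 27 = 0.999
exp(0.999) = 2.71556
N = 310 * 2.71556 = 841.824 ≈ 842

842


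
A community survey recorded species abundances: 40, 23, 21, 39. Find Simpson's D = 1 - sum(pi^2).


Total N = 40 + 23 + 21 + 39 = 123
Per-species terms:
  p = 40/123 = 0.325203; p^2 = 0.325203^2 = 0.105757
  p = 23/123 = 0.186992; p^2 = 0.186992^2 = 0.034966
  p = 21/123 = 0.170732; p^2 = 0.170732^2 = 0.029149
  p = 39/123 = 0.317073; p^2 = 0.317073^2 = 0.100535
sum(p^2) = 0.105757 + 0.034966 + 0.029149 + 0.100535 = 0.270407
D = 1 - 0.270407 = 0.729593 ≈ 0.7296

0.7296


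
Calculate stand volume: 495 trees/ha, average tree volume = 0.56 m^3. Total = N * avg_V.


V_stand = 495 * 0.56 = 277.2 m^3/ha

277.2 m^3/ha


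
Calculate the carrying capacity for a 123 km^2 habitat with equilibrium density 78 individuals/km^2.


K = 78 * 123 = 9594 individuals

9594 individuals


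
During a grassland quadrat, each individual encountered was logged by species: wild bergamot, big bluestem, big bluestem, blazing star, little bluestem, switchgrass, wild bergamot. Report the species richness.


Total individuals logged = 7
Distinct species (count of individuals): wild bergamot (2), big bluestem (2), blazing star (1), little bluestem (1), switchgrass (1)
Species richness = number of distinct species = 5

5


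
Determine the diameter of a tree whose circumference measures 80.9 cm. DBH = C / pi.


DBH = C / pi = 80.9 / 3.141593 = 25.7513 ≈ 25.75 cm

25.75 cm


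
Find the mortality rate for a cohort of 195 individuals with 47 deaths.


Mortality rate = 47 / 195 = 0.241026 ≈ 0.2410

0.2410


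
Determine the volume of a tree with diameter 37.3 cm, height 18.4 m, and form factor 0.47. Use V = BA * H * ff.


(D/200)^2 = (37.3/200)^2 = 0.1865^2 = 0.03478225
BA = 3.141593 * 0.03478225 = 0.109272 m^2
V = 0.109272 * 18.4 * 0.47 = 0.944984 ≈ 0.945 m^3

0.945 m^3


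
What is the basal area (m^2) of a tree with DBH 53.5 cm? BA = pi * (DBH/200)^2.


D/200 = 53.5/200 = 0.2675 m
(D/200)^2 = 0.2675^2 = 0.07155625
BA = 3.141593 * 0.07155625 = 0.224801 ≈ 0.2248 m^2

0.2248 m^2


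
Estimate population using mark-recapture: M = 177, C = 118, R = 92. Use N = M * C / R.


N = M * C / R = 177 * 118 / 92 = 20886 / 92 = 227.02 ≈ 227

227 individuals


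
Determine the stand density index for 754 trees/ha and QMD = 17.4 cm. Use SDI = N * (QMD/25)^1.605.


QMD/25 = 17.4/25 = 0.696
(0.696)^1.605 = exp(1.605 * ln(0.696)) = exp(1.605 * (-0.362406)) = exp(-0.581662) = 0.558969
SDI = 754 * 0.558969 = 421.463 ≈ 421

421


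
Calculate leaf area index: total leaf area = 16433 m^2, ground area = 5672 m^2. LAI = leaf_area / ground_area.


LAI = 16433 / 5672 = 2.8972 ≈ 2.90

2.90


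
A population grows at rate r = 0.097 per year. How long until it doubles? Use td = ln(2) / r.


td = ln(2) / 0.097 = 0.693147 / 0.097 = 7.14585 ≈ 7.1 years

7.1 years


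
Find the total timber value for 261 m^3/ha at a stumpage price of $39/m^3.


Value = 261 * 39 = $10179/ha

$10179/ha


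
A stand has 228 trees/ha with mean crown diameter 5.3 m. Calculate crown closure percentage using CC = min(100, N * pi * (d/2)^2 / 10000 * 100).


(d/2)^2 = (5.3/2)^2 = 2.65^2 = 7.0225
Crown area = 3.141593 * 7.0225 = 22.0618 m^2
N * area / 10000 * 100 = 228 * 22.0618 / 10000 * 100 = 50.3009
CC = min(100, 50.3009) = 50.3009 ≈ 50.3%

50.3%


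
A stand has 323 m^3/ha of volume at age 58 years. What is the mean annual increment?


MAI = 323 / 58 = 5.5690 ≈ 5.57 m^3/ha/yr

5.57 m^3/ha/yr


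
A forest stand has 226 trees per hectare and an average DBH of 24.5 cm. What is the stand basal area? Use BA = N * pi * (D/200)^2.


(D/200)^2 = (24.5/200)^2 = 0.1225^2 = 0.01500625
Individual BA = 3.141593 * 0.01500625 = 0.0471435 m^2
Stand BA = 226 * 0.0471435 = 10.6544 ≈ 10.65 m^2/ha

10.65 m^2/ha


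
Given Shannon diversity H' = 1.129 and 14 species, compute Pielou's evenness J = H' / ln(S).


ln(14) = 2.63906
J = H' / ln(S) = 1.129 / 2.63906 = 0.427804 ≈ 0.4278

0.4278


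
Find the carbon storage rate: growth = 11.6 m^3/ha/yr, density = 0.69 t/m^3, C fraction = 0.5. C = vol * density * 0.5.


C = 11.6 * 0.69 * 0.5 = 4.002 ≈ 4.00 t C/ha/yr

4.00 t C/ha/yr


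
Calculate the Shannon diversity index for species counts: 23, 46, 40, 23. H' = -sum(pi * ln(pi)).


Total N = 23 + 46 + 40 + 23 = 132
Per-species terms:
  p = 23/132 = 0.174242; ln(p) = -1.747310; p*ln(p) = 0.174242 * (-1.747310) = -0.304455
  p = 46/132 = 0.348485; ln(p) = -1.054160; p*ln(p) = 0.348485 * (-1.054160) = -0.367359
  p = 40/132 = 0.303030; ln(p) = -1.193923; p*ln(p) = 0.303030 * (-1.193923) = -0.361794
  p = 23/132 = 0.174242; ln(p) = -1.747310; p*ln(p) = 0.174242 * (-1.747310) = -0.304455
sum(p*ln(p)) = (-0.304455) + (-0.367359) + (-0.361794) + (-0.304455) = -1.338063
H' = -(-1.338063) = 1.338063 ≈ 1.3381

1.3381


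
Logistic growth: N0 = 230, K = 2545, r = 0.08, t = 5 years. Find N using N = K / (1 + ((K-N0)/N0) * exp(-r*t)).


(K - N0)/N0 = (2545 - 230)/230 = 2315/230 = 10.0652
r*t = 0.08 * 5 = 0.4; exp(-0.4) = 0.670320
10.0652 * 0.670320 = 6.74690
1 + 6.74690 = 7.74690
N = 2545 / 7.74690 = 328.519 ≈ 329

329


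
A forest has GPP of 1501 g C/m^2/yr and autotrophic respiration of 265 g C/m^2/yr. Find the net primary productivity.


NPP = GPP - Ra = 1501 - 265 = 1236 g C/m^2/yr

1236 g C/m^2/yr


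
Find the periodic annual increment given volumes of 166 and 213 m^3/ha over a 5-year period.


PAI = (V2 - V1) / period = (213 - 166) / 5 = 47 / 5 = 9.40 m^3/ha/yr

9.40 m^3/ha/yr


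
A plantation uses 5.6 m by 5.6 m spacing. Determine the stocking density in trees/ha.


N = 10000 / 5.6^2 = 10000 / 31.36 = 318.878 ≈ 319 trees/ha

319 trees/ha


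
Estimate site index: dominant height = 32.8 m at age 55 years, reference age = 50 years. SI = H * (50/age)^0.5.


50/55 = 0.909091
(0.909091)^0.5 = 0.953463
SI = 32.8 * 0.953463 = 31.2736 ≈ 31.3 m

31.3 m


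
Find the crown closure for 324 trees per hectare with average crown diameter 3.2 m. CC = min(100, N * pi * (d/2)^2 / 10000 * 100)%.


(d/2)^2 = (3.2/2)^2 = 1.6^2 = 2.56
Crown area = 3.141593 * 2.56 = 8.04248 m^2
N * area / 10000 * 100 = 324 * 8.04248 / 10000 * 100 = 26.0576
CC = min(100, 26.0576) = 26.0576 ≈ 26.1%

26.1%


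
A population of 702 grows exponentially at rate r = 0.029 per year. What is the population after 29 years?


r*t = 0.029 * 29 = 0.841
exp(0.841) = 2.31868
N = 702 * 2.31868 = 1627.71 ≈ 1628

1628


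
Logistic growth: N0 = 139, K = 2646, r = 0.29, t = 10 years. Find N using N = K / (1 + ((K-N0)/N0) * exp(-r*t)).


(K - N0)/N0 = (2646 - 139)/139 = 2507/139 = 18.0360
r*t = 0.29 * 10 = 2.9; exp(-2.9) = 0.0550232
18.0360 * 0.0550232 = 0.992398
1 + 0.992398 = 1.99240
N = 2646 / 1.99240 = 1328.05 ≈ 1328

1328


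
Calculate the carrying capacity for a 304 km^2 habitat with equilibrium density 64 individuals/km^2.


K = 64 * 304 = 19456 individuals

19456 individuals


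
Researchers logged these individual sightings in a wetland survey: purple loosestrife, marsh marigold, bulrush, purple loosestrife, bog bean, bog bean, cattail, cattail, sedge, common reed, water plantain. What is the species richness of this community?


Total individuals logged = 11
Distinct species (count of individuals): purple loosestrife (2), marsh marigold (1), bulrush (1), bog bean (2), cattail (2), sedge (1), common reed (1), water plantain (1)
Species richness = number of distinct species = 8

8


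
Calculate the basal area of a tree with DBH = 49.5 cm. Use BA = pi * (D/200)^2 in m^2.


D/200 = 49.5/200 = 0.2475 m
(D/200)^2 = 0.2475^2 = 0.06125625
BA = 3.141593 * 0.06125625 = 0.192442 ≈ 0.1924 m^2

0.1924 m^2


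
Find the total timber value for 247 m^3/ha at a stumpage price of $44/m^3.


Value = 247 * 44 = $10868/ha

$10868/ha


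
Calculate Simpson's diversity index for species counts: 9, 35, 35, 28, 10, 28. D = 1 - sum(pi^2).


Total N = 9 + 35 + 35 + 28 + 10 + 28 = 145
Per-species terms:
  p = 9/145 = 0.062069; p^2 = 0.062069^2 = 0.003853
  p = 35/145 = 0.241379; p^2 = 0.241379^2 = 0.058264
  p = 35/145 = 0.241379; p^2 = 0.241379^2 = 0.058264
  p = 28/145 = 0.193103; p^2 = 0.193103^2 = 0.037289
  p = 10/145 = 0.068966; p^2 = 0.068966^2 = 0.004756
  p = 28/145 = 0.193103; p^2 = 0.193103^2 = 0.037289
sum(p^2) = 0.003853 + 0.058264 + 0.058264 + 0.037289 + 0.004756 + 0.037289 = 0.199715
D = 1 - 0.199715 = 0.800285 ≈ 0.8003

0.8003


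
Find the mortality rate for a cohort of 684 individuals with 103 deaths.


Mortality rate = 103 / 684 = 0.150585 ≈ 0.1506

0.1506


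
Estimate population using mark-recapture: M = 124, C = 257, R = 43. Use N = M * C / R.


N = M * C / R = 124 * 257 / 43 = 31868 / 43 = 741.12 ≈ 741

741 individuals


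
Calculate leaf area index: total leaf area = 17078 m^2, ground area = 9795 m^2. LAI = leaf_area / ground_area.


LAI = 17078 / 9795 = 1.7435 ≈ 1.74

1.74


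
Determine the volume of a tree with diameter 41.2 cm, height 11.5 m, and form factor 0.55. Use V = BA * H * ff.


(D/200)^2 = (41.2/200)^2 = 0.206^2 = 0.042436
BA = 3.141593 * 0.042436 = 0.133317 m^2
V = 0.133317 * 11.5 * 0.55 = 0.843230 ≈ 0.843 m^3

0.843 m^3
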